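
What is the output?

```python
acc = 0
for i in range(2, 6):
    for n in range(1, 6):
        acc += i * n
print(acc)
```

210

i=2,n=1: acc = 0+2 = 2
i=2,n=2: acc = 2+4 = 6
i=2,n=3: acc = 6+6 = 12
i=2,n=4: acc = 12+8 = 20
i=2,n=5: acc = 20+10 = 30
i=3,n=1: acc = 30+3 = 33
i=3,n=2: acc = 33+6 = 39
i=3,n=3: acc = 39+9 = 48
i=3,n=4: acc = 48+12 = 60
i=3,n=5: acc = 60+15 = 75
i=4,n=1: acc = 75+4 = 79
i=4,n=2: acc = 79+8 = 87
i=4,n=3: acc = 87+12 = 99
i=4,n=4: acc = 99+16 = 115
i=4,n=5: acc = 115+20 = 135
i=5,n=1: acc = 135+5 = 140
i=5,n=2: acc = 140+10 = 150
i=5,n=3: acc = 150+15 = 165
i=5,n=4: acc = 165+20 = 185
i=5,n=5: acc = 185+25 = 210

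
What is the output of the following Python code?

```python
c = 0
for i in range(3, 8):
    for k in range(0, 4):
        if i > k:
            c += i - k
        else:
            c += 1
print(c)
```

71

i=3,k=0: 3>0, c = 0+3 = 3
i=3,k=1: 3>1, c = 3+2 = 5
i=3,k=2: 3>2, c = 5+1 = 6
i=3,k=3: not 3>3, c = 6+1 = 7
i=4,k=0: 4>0, c = 7+4 = 11
i=4,k=1: 4>1, c = 11+3 = 14
i=4,k=2: 4>2, c = 14+2 = 16
i=4,k=3: 4>3, c = 16+1 = 17
i=5,k=0: 5>0, c = 17+5 = 22
i=5,k=1: 5>1, c = 22+4 = 26
i=5,k=2: 5>2, c = 26+3 = 29
i=5,k=3: 5>3, c = 29+2 = 31
i=6,k=0: 6>0, c = 31+6 = 37
i=6,k=1: 6>1, c = 37+5 = 42
i=6,k=2: 6>2, c = 42+4 = 46
i=6,k=3: 6>3, c = 46+3 = 49
i=7,k=0: 7>0, c = 49+7 = 56
i=7,k=1: 7>1, c = 56+6 = 62
i=7,k=2: 7>2, c = 62+5 = 67
i=7,k=3: 7>3, c = 67+4 = 71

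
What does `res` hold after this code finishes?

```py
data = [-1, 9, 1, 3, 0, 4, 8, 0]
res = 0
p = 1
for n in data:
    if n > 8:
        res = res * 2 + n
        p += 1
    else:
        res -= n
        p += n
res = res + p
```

n=-1: not >8, res = 0-(-1) = 1; p=0
n=9: >8, res = 1*2+9 = 11; p=1
n=1: not >8, res = 11-1 = 10; p=2
n=3: not >8, res = 10-3 = 7; p=5
n=0: not >8, res = 7-0 = 7; p=5
n=4: not >8, res = 7-4 = 3; p=9
n=8: not >8, res = 3-8 = -5; p=17
n=0: not >8, res = (-5)-0 = -5; p=17
res+p = (-5)+17 = 12

12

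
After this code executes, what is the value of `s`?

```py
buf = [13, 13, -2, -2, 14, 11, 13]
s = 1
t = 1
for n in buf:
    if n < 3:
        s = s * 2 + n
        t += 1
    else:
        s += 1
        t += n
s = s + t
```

76

n=13: not <3, s = 1+1 = 2; t=14
n=13: not <3, s = 2+1 = 3; t=27
n=-2: <3, s = 3*2+(-2) = 4; t=28
n=-2: <3, s = 4*2+(-2) = 6; t=29
n=14: not <3, s = 6+1 = 7; t=43
n=11: not <3, s = 7+1 = 8; t=54
n=13: not <3, s = 8+1 = 9; t=67
s+t = 9+67 = 76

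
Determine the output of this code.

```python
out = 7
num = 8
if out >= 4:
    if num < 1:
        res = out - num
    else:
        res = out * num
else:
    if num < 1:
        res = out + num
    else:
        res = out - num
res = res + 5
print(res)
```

61

out=7, num=8
out >= 4 is True; num < 1 is False
→ res = out * num = 56
res = 56+5 = 61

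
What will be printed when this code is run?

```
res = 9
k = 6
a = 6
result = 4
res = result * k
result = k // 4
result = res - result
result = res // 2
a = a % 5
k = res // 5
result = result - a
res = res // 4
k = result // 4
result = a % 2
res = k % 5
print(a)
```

res = 4*6 = 24
result = 6//4 = 1
result = 24-1 = 23
result = 24//2 = 12
a = 6%5 = 1
k = 24//5 = 4
result = 12-1 = 11
res = 24//4 = 6
k = 11//4 = 2
result = 1%2 = 1
res = 2%5 = 2

1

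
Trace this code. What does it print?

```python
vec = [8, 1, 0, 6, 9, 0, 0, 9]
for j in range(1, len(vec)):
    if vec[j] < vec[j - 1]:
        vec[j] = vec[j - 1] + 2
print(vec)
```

[8, 10, 12, 14, 16, 18, 20, 22]

j=1: 1<8, vec[1] = 8+2 = 10 → [8, 10, 0, 6, 9, 0, 0, 9]
j=2: 0<10, vec[2] = 10+2 = 12 → [8, 10, 12, 6, 9, 0, 0, 9]
j=3: 6<12, vec[3] = 12+2 = 14 → [8, 10, 12, 14, 9, 0, 0, 9]
j=4: 9<14, vec[4] = 14+2 = 16 → [8, 10, 12, 14, 16, 0, 0, 9]
j=5: 0<16, vec[5] = 16+2 = 18 → [8, 10, 12, 14, 16, 18, 0, 9]
j=6: 0<18, vec[6] = 18+2 = 20 → [8, 10, 12, 14, 16, 18, 20, 9]
j=7: 9<20, vec[7] = 20+2 = 22 → [8, 10, 12, 14, 16, 18, 20, 22]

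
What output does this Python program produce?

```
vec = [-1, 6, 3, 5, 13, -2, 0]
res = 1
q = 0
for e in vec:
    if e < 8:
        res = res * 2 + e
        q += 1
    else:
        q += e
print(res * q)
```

3192

e=-1: <8, res = 1*2+(-1) = 1; q=1
e=6: <8, res = 1*2+6 = 8; q=2
e=3: <8, res = 8*2+3 = 19; q=3
e=5: <8, res = 19*2+5 = 43; q=4
e=13: not <8; q=17
e=-2: <8, res = 43*2+(-2) = 84; q=18
e=0: <8, res = 84*2+0 = 168; q=19
res*q = 168*19 = 3192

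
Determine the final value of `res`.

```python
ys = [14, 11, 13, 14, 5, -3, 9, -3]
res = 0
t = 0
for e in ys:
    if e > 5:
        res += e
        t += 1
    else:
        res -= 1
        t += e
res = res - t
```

54

e=14: >5, res = 0+14 = 14; t=1
e=11: >5, res = 14+11 = 25; t=2
e=13: >5, res = 25+13 = 38; t=3
e=14: >5, res = 38+14 = 52; t=4
e=5: not >5, res = 52-1 = 51; t=9
e=-3: not >5, res = 51-1 = 50; t=6
e=9: >5, res = 50+9 = 59; t=7
e=-3: not >5, res = 59-1 = 58; t=4
res-t = 58-4 = 54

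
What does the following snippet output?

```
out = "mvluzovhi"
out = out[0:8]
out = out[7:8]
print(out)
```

h

slice [0:8] → 'mvluzovh'
slice [7:8] → 'h'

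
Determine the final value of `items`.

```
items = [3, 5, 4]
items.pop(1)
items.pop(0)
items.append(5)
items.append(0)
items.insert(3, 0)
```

[4, 5, 0, 0]

pop(1) removes 5 → [3, 4]
pop(0) removes 3 → [4]
append 5 → [4, 5]
append 0 → [4, 5, 0]
insert 0 at 3 → [4, 5, 0, 0]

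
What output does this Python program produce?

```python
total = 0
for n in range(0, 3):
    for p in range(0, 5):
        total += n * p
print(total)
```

30

n=0,p=0: total = 0+0 = 0
n=0,p=1: total = 0+0 = 0
n=0,p=2: total = 0+0 = 0
n=0,p=3: total = 0+0 = 0
n=0,p=4: total = 0+0 = 0
n=1,p=0: total = 0+0 = 0
n=1,p=1: total = 0+1 = 1
n=1,p=2: total = 1+2 = 3
n=1,p=3: total = 3+3 = 6
n=1,p=4: total = 6+4 = 10
n=2,p=0: total = 10+0 = 10
n=2,p=1: total = 10+2 = 12
n=2,p=2: total = 12+4 = 16
n=2,p=3: total = 16+6 = 22
n=2,p=4: total = 22+8 = 30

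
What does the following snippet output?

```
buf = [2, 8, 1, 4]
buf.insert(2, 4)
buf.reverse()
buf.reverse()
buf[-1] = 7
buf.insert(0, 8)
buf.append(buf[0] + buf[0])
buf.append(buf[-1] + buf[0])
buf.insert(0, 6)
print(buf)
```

[6, 8, 2, 8, 4, 1, 7, 16, 24]

insert 4 at 2 → [2, 8, 4, 1, 4]
reverse → [4, 1, 4, 8, 2]
reverse → [2, 8, 4, 1, 4]
buf[-1] = 7 → [2, 8, 4, 1, 7]
insert 8 at 0 → [8, 2, 8, 4, 1, 7]
append buf[0]+buf[0] = 8+8 = 16 → [8, 2, 8, 4, 1, 7, 16]
append buf[-1]+buf[0] = 16+8 = 24 → [8, 2, 8, 4, 1, 7, 16, 24]
insert 6 at 0 → [6, 8, 2, 8, 4, 1, 7, 16, 24]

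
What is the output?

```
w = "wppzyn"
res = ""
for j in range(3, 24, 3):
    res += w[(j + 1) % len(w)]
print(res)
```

ypypypy

j=3: add w[4]='y' → 'y'
j=6: add w[1]='p' → 'yp'
j=9: add w[4]='y' → 'ypy'
j=12: add w[1]='p' → 'ypyp'
j=15: add w[4]='y' → 'ypypy'
j=18: add w[1]='p' → 'ypypyp'
j=21: add w[4]='y' → 'ypypypy'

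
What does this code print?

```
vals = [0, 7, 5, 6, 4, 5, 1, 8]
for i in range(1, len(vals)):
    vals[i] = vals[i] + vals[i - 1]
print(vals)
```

[0, 7, 12, 18, 22, 27, 28, 36]

i=1: vals[1] = 7+0 = 7 → [0, 7, 5, 6, 4, 5, 1, 8]
i=2: vals[2] = 5+7 = 12 → [0, 7, 12, 6, 4, 5, 1, 8]
i=3: vals[3] = 6+12 = 18 → [0, 7, 12, 18, 4, 5, 1, 8]
i=4: vals[4] = 4+18 = 22 → [0, 7, 12, 18, 22, 5, 1, 8]
i=5: vals[5] = 5+22 = 27 → [0, 7, 12, 18, 22, 27, 1, 8]
i=6: vals[6] = 1+27 = 28 → [0, 7, 12, 18, 22, 27, 28, 8]
i=7: vals[7] = 8+28 = 36 → [0, 7, 12, 18, 22, 27, 28, 36]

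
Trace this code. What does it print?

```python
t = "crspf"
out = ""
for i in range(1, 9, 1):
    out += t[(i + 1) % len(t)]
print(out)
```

i=1: add t[2]='s' → 's'
i=2: add t[3]='p' → 'sp'
i=3: add t[4]='f' → 'spf'
i=4: add t[0]='c' → 'spfc'
i=5: add t[1]='r' → 'spfcr'
i=6: add t[2]='s' → 'spfcrs'
i=7: add t[3]='p' → 'spfcrsp'
i=8: add t[4]='f' → 'spfcrspf'

spfcrspf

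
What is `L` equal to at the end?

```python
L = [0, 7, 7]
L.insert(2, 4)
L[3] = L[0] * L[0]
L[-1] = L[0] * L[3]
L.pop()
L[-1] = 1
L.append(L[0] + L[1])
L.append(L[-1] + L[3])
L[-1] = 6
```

[0, 7, 1, 7, 6]

insert 4 at 2 → [0, 7, 4, 7]
L[3] = L[0]*L[0] = 0*0 = 0 → [0, 7, 4, 0]
L[-1] = L[0]*L[3] = 0*0 = 0 → [0, 7, 4, 0]
pop() removes 0 → [0, 7, 4]
L[-1] = 1 → [0, 7, 1]
append L[0]+L[1] = 0+7 = 7 → [0, 7, 1, 7]
append L[-1]+L[3] = 7+7 = 14 → [0, 7, 1, 7, 14]
L[-1] = 6 → [0, 7, 1, 7, 6]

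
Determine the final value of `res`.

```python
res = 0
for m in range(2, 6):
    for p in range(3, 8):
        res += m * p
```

350

m=2,p=3: res = 0+6 = 6
m=2,p=4: res = 6+8 = 14
m=2,p=5: res = 14+10 = 24
m=2,p=6: res = 24+12 = 36
m=2,p=7: res = 36+14 = 50
m=3,p=3: res = 50+9 = 59
m=3,p=4: res = 59+12 = 71
m=3,p=5: res = 71+15 = 86
m=3,p=6: res = 86+18 = 104
m=3,p=7: res = 104+21 = 125
m=4,p=3: res = 125+12 = 137
m=4,p=4: res = 137+16 = 153
m=4,p=5: res = 153+20 = 173
m=4,p=6: res = 173+24 = 197
m=4,p=7: res = 197+28 = 225
m=5,p=3: res = 225+15 = 240
m=5,p=4: res = 240+20 = 260
m=5,p=5: res = 260+25 = 285
m=5,p=6: res = 285+30 = 315
m=5,p=7: res = 315+35 = 350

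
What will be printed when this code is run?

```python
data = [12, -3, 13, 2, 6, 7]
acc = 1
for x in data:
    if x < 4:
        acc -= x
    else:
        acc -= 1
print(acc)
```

-2

x=12: not <4, acc = 1-1 = 0
x=-3: <4, acc = 0-(-3) = 3
x=13: not <4, acc = 3-1 = 2
x=2: <4, acc = 2-2 = 0
x=6: not <4, acc = 0-1 = -1
x=7: not <4, acc = (-1)-1 = -2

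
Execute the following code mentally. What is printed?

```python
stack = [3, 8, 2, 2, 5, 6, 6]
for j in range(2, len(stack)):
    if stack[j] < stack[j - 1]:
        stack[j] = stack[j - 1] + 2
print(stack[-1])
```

18

j=2: 2<8, stack[2] = 8+2 = 10 → [3, 8, 10, 2, 5, 6, 6]
j=3: 2<10, stack[3] = 10+2 = 12 → [3, 8, 10, 12, 5, 6, 6]
j=4: 5<12, stack[4] = 12+2 = 14 → [3, 8, 10, 12, 14, 6, 6]
j=5: 6<14, stack[5] = 14+2 = 16 → [3, 8, 10, 12, 14, 16, 6]
j=6: 6<16, stack[6] = 16+2 = 18 → [3, 8, 10, 12, 14, 16, 18]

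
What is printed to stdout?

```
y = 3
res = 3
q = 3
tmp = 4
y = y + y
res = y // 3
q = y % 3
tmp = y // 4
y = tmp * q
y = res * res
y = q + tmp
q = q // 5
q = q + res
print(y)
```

y = 3+3 = 6
res = 6//3 = 2
q = 6%3 = 0
tmp = 6//4 = 1
y = 1*0 = 0
y = 2*2 = 4
y = 0+1 = 1
q = 0//5 = 0
q = 0+2 = 2

1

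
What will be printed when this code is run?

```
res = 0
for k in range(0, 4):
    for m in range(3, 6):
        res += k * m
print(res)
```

72

k=0,m=3: res = 0+0 = 0
k=0,m=4: res = 0+0 = 0
k=0,m=5: res = 0+0 = 0
k=1,m=3: res = 0+3 = 3
k=1,m=4: res = 3+4 = 7
k=1,m=5: res = 7+5 = 12
k=2,m=3: res = 12+6 = 18
k=2,m=4: res = 18+8 = 26
k=2,m=5: res = 26+10 = 36
k=3,m=3: res = 36+9 = 45
k=3,m=4: res = 45+12 = 57
k=3,m=5: res = 57+15 = 72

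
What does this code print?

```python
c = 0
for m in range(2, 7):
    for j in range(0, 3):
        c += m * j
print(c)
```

m=2,j=0: c = 0+0 = 0
m=2,j=1: c = 0+2 = 2
m=2,j=2: c = 2+4 = 6
m=3,j=0: c = 6+0 = 6
m=3,j=1: c = 6+3 = 9
m=3,j=2: c = 9+6 = 15
m=4,j=0: c = 15+0 = 15
m=4,j=1: c = 15+4 = 19
m=4,j=2: c = 19+8 = 27
m=5,j=0: c = 27+0 = 27
m=5,j=1: c = 27+5 = 32
m=5,j=2: c = 32+10 = 42
m=6,j=0: c = 42+0 = 42
m=6,j=1: c = 42+6 = 48
m=6,j=2: c = 48+12 = 60

60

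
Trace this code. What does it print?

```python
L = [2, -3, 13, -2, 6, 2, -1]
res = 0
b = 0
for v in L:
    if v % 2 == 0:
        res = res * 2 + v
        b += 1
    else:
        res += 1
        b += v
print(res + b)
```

52

v=2: even, res = 0*2+2 = 2; b=1
v=-3: not even, res = 2+1 = 3; b=-2
v=13: not even, res = 3+1 = 4; b=11
v=-2: even, res = 4*2+(-2) = 6; b=12
v=6: even, res = 6*2+6 = 18; b=13
v=2: even, res = 18*2+2 = 38; b=14
v=-1: not even, res = 38+1 = 39; b=13
res+b = 39+13 = 52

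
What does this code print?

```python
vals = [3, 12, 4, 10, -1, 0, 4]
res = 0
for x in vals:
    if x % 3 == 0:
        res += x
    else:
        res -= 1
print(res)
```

x=3: %3==0, res = 0+3 = 3
x=12: %3==0, res = 3+12 = 15
x=4: not %3==0, res = 15-1 = 14
x=10: not %3==0, res = 14-1 = 13
x=-1: not %3==0, res = 13-1 = 12
x=0: %3==0, res = 12+0 = 12
x=4: not %3==0, res = 12-1 = 11

11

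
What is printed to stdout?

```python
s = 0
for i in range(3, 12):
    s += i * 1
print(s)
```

i=3: s = 0+3*1 = 3
i=4: s = 3+4*1 = 7
i=5: s = 7+5*1 = 12
i=6: s = 12+6*1 = 18
i=7: s = 18+7*1 = 25
i=8: s = 25+8*1 = 33
i=9: s = 33+9*1 = 42
i=10: s = 42+10*1 = 52
i=11: s = 52+11*1 = 63

63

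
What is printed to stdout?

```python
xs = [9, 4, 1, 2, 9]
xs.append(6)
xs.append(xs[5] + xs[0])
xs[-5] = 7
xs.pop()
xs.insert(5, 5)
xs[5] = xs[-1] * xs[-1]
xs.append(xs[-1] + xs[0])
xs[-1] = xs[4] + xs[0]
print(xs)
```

[9, 4, 7, 2, 9, 36, 6, 18]

append 6 → [9, 4, 1, 2, 9, 6]
append xs[5]+xs[0] = 6+9 = 15 → [9, 4, 1, 2, 9, 6, 15]
xs[-5] = 7 → [9, 4, 7, 2, 9, 6, 15]
pop() removes 15 → [9, 4, 7, 2, 9, 6]
insert 5 at 5 → [9, 4, 7, 2, 9, 5, 6]
xs[5] = xs[-1]*xs[-1] = 6*6 = 36 → [9, 4, 7, 2, 9, 36, 6]
append xs[-1]+xs[0] = 6+9 = 15 → [9, 4, 7, 2, 9, 36, 6, 15]
xs[-1] = xs[4]+xs[0] = 9+9 = 18 → [9, 4, 7, 2, 9, 36, 6, 18]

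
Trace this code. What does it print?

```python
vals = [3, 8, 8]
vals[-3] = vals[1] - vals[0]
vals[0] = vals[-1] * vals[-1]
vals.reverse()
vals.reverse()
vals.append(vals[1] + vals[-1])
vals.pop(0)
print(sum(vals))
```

vals[-3] = vals[1]-vals[0] = 8-3 = 5 → [5, 8, 8]
vals[0] = vals[-1]*vals[-1] = 8*8 = 64 → [64, 8, 8]
reverse → [8, 8, 64]
reverse → [64, 8, 8]
append vals[1]+vals[-1] = 8+8 = 16 → [64, 8, 8, 16]
pop(0) removes 64 → [8, 8, 16]
sum = 32

32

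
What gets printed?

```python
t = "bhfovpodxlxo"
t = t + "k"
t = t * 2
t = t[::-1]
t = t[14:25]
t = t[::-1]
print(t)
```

+ 'k' → 'bhfovpodxlxok'
repeat ×2 → 'bhfovpodxlxokbhfovpodxlxok'
reverse → 'koxlxdopvofhbkoxlxdopvofhb'
slice [14:25] → 'oxlxdopvofh'
reverse → 'hfovpodxlxo'

hfovpodxlxo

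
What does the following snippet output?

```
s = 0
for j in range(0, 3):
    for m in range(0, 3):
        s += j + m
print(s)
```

j=0,m=0: s = 0+0 = 0
j=0,m=1: s = 0+1 = 1
j=0,m=2: s = 1+2 = 3
j=1,m=0: s = 3+1 = 4
j=1,m=1: s = 4+2 = 6
j=1,m=2: s = 6+3 = 9
j=2,m=0: s = 9+2 = 11
j=2,m=1: s = 11+3 = 14
j=2,m=2: s = 14+4 = 18

18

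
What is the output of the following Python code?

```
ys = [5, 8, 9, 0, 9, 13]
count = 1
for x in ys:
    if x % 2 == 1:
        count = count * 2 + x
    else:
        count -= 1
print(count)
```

111

x=5: odd, count = 1*2+5 = 7
x=8: not odd, count = 7-1 = 6
x=9: odd, count = 6*2+9 = 21
x=0: not odd, count = 21-1 = 20
x=9: odd, count = 20*2+9 = 49
x=13: odd, count = 49*2+13 = 111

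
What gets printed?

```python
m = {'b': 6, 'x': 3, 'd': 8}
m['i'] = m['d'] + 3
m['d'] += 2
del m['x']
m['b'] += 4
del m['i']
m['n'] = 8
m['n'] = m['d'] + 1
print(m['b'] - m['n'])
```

m['i'] = m['d']+3 = 11 → {'b': 6, 'x': 3, 'd': 8, 'i': 11}
m['d'] = 8+2 = 10 → {'b': 6, 'x': 3, 'd': 10, 'i': 11}
del 'x' → {'b': 6, 'd': 10, 'i': 11}
m['b'] = 6+4 = 10 → {'b': 10, 'd': 10, 'i': 11}
del 'i' → {'b': 10, 'd': 10}
m['n'] = 8 → {'b': 10, 'd': 10, 'n': 8}
m['n'] = m['d']+1 = 11 → {'b': 10, 'd': 10, 'n': 11}
m['b']-m['n'] = 10-11 = -1

-1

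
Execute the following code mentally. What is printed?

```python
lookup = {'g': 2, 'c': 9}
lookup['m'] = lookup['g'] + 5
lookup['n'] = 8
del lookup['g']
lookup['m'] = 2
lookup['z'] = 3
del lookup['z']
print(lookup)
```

{'c': 9, 'm': 2, 'n': 8}

lookup['m'] = lookup['g']+5 = 7 → {'g': 2, 'c': 9, 'm': 7}
lookup['n'] = 8 → {'g': 2, 'c': 9, 'm': 7, 'n': 8}
del 'g' → {'c': 9, 'm': 7, 'n': 8}
lookup['m'] = 2 → {'c': 9, 'm': 2, 'n': 8}
lookup['z'] = 3 → {'c': 9, 'm': 2, 'n': 8, 'z': 3}
del 'z' → {'c': 9, 'm': 2, 'n': 8}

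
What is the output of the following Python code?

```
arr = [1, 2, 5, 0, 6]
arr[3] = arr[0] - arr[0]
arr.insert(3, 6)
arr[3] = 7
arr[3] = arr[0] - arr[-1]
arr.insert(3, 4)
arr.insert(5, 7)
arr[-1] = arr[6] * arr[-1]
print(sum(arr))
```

arr[3] = arr[0]-arr[0] = 1-1 = 0 → [1, 2, 5, 0, 6]
insert 6 at 3 → [1, 2, 5, 6, 0, 6]
arr[3] = 7 → [1, 2, 5, 7, 0, 6]
arr[3] = arr[0]-arr[-1] = 1-6 = -5 → [1, 2, 5, -5, 0, 6]
insert 4 at 3 → [1, 2, 5, 4, -5, 0, 6]
insert 7 at 5 → [1, 2, 5, 4, -5, 7, 0, 6]
arr[-1] = arr[6]*arr[-1] = 0*6 = 0 → [1, 2, 5, 4, -5, 7, 0, 0]
sum = 14

14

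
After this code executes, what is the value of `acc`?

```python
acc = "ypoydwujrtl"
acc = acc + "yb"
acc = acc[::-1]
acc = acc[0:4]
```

'bylt'

+ 'yb' → 'ypoydwujrtlyb'
reverse → 'byltrjuwdyopy'
slice [0:4] → 'bylt'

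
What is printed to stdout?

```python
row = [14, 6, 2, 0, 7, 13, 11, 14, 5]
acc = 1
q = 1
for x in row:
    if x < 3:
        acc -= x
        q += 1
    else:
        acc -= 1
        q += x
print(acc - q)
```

x=14: not <3, acc = 1-1 = 0; q=15
x=6: not <3, acc = 0-1 = -1; q=21
x=2: <3, acc = (-1)-2 = -3; q=22
x=0: <3, acc = (-3)-0 = -3; q=23
x=7: not <3, acc = (-3)-1 = -4; q=30
x=13: not <3, acc = (-4)-1 = -5; q=43
x=11: not <3, acc = (-5)-1 = -6; q=54
x=14: not <3, acc = (-6)-1 = -7; q=68
x=5: not <3, acc = (-7)-1 = -8; q=73
acc-q = (-8)-73 = -81

-81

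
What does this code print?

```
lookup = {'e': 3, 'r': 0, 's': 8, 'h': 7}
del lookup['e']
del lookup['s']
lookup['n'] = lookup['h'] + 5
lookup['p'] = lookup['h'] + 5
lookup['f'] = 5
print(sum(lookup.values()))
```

del 'e' → {'r': 0, 's': 8, 'h': 7}
del 's' → {'r': 0, 'h': 7}
lookup['n'] = lookup['h']+5 = 12 → {'r': 0, 'h': 7, 'n': 12}
lookup['p'] = lookup['h']+5 = 12 → {'r': 0, 'h': 7, 'n': 12, 'p': 12}
lookup['f'] = 5 → {'r': 0, 'h': 7, 'n': 12, 'p': 12, 'f': 5}
sum of values = 36

36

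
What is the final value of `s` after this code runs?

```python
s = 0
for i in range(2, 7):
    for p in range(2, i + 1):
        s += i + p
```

120

i=2,p=2: s = 0+4 = 4
i=3,p=2: s = 4+5 = 9
i=3,p=3: s = 9+6 = 15
i=4,p=2: s = 15+6 = 21
i=4,p=3: s = 21+7 = 28
i=4,p=4: s = 28+8 = 36
i=5,p=2: s = 36+7 = 43
i=5,p=3: s = 43+8 = 51
i=5,p=4: s = 51+9 = 60
i=5,p=5: s = 60+10 = 70
i=6,p=2: s = 70+8 = 78
i=6,p=3: s = 78+9 = 87
i=6,p=4: s = 87+10 = 97
i=6,p=5: s = 97+11 = 108
i=6,p=6: s = 108+12 = 120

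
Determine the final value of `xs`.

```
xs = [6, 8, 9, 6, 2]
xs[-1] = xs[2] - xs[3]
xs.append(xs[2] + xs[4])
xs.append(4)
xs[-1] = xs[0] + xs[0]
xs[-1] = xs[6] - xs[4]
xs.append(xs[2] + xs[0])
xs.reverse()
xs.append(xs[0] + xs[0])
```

xs[-1] = xs[2]-xs[3] = 9-6 = 3 → [6, 8, 9, 6, 3]
append xs[2]+xs[4] = 9+3 = 12 → [6, 8, 9, 6, 3, 12]
append 4 → [6, 8, 9, 6, 3, 12, 4]
xs[-1] = xs[0]+xs[0] = 6+6 = 12 → [6, 8, 9, 6, 3, 12, 12]
xs[-1] = xs[6]-xs[4] = 12-3 = 9 → [6, 8, 9, 6, 3, 12, 9]
append xs[2]+xs[0] = 9+6 = 15 → [6, 8, 9, 6, 3, 12, 9, 15]
reverse → [15, 9, 12, 3, 6, 9, 8, 6]
append xs[0]+xs[0] = 15+15 = 30 → [15, 9, 12, 3, 6, 9, 8, 6, 30]

[15, 9, 12, 3, 6, 9, 8, 6, 30]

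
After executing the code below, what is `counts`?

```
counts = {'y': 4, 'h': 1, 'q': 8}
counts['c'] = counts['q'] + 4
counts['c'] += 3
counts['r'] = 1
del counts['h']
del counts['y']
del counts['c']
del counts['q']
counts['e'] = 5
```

{'r': 1, 'e': 5}

counts['c'] = counts['q']+4 = 12 → {'y': 4, 'h': 1, 'q': 8, 'c': 12}
counts['c'] = 12+3 = 15 → {'y': 4, 'h': 1, 'q': 8, 'c': 15}
counts['r'] = 1 → {'y': 4, 'h': 1, 'q': 8, 'c': 15, 'r': 1}
del 'h' → {'y': 4, 'q': 8, 'c': 15, 'r': 1}
del 'y' → {'q': 8, 'c': 15, 'r': 1}
del 'c' → {'q': 8, 'r': 1}
del 'q' → {'r': 1}
counts['e'] = 5 → {'r': 1, 'e': 5}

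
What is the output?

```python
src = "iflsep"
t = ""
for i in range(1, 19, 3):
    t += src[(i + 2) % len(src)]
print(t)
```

i=1: add src[3]='s' → 's'
i=4: add src[0]='i' → 'si'
i=7: add src[3]='s' → 'sis'
i=10: add src[0]='i' → 'sisi'
i=13: add src[3]='s' → 'sisis'
i=16: add src[0]='i' → 'sisisi'

sisisi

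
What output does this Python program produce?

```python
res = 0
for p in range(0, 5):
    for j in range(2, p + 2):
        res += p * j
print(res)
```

95

p=1,j=2: res = 0+2 = 2
p=2,j=2: res = 2+4 = 6
p=2,j=3: res = 6+6 = 12
p=3,j=2: res = 12+6 = 18
p=3,j=3: res = 18+9 = 27
p=3,j=4: res = 27+12 = 39
p=4,j=2: res = 39+8 = 47
p=4,j=3: res = 47+12 = 59
p=4,j=4: res = 59+16 = 75
p=4,j=5: res = 75+20 = 95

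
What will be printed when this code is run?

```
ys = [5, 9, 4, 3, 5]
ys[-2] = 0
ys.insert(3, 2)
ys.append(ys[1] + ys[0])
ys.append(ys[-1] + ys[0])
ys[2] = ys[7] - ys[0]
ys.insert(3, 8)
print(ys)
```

[5, 9, 14, 8, 2, 0, 5, 14, 19]

ys[-2] = 0 → [5, 9, 4, 0, 5]
insert 2 at 3 → [5, 9, 4, 2, 0, 5]
append ys[1]+ys[0] = 9+5 = 14 → [5, 9, 4, 2, 0, 5, 14]
append ys[-1]+ys[0] = 14+5 = 19 → [5, 9, 4, 2, 0, 5, 14, 19]
ys[2] = ys[7]-ys[0] = 19-5 = 14 → [5, 9, 14, 2, 0, 5, 14, 19]
insert 8 at 3 → [5, 9, 14, 8, 2, 0, 5, 14, 19]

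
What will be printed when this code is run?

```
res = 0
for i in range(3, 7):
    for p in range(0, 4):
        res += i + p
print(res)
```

i=3,p=0: res = 0+3 = 3
i=3,p=1: res = 3+4 = 7
i=3,p=2: res = 7+5 = 12
i=3,p=3: res = 12+6 = 18
i=4,p=0: res = 18+4 = 22
i=4,p=1: res = 22+5 = 27
i=4,p=2: res = 27+6 = 33
i=4,p=3: res = 33+7 = 40
i=5,p=0: res = 40+5 = 45
i=5,p=1: res = 45+6 = 51
i=5,p=2: res = 51+7 = 58
i=5,p=3: res = 58+8 = 66
i=6,p=0: res = 66+6 = 72
i=6,p=1: res = 72+7 = 79
i=6,p=2: res = 79+8 = 87
i=6,p=3: res = 87+9 = 96

96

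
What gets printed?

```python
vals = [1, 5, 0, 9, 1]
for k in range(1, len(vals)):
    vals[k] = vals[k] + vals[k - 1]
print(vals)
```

k=1: vals[1] = 5+1 = 6 → [1, 6, 0, 9, 1]
k=2: vals[2] = 0+6 = 6 → [1, 6, 6, 9, 1]
k=3: vals[3] = 9+6 = 15 → [1, 6, 6, 15, 1]
k=4: vals[4] = 1+15 = 16 → [1, 6, 6, 15, 16]

[1, 6, 6, 15, 16]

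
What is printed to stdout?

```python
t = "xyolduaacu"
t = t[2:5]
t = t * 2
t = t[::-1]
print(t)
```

dlodlo

slice [2:5] → 'old'
repeat ×2 → 'oldold'
reverse → 'dlodlo'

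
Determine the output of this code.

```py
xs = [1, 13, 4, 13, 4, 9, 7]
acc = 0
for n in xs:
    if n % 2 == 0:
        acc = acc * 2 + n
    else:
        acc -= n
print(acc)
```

n=1: not even, acc = 0-1 = -1
n=13: not even, acc = (-1)-13 = -14
n=4: even, acc = (-14)*2+4 = -24
n=13: not even, acc = (-24)-13 = -37
n=4: even, acc = (-37)*2+4 = -70
n=9: not even, acc = (-70)-9 = -79
n=7: not even, acc = (-79)-7 = -86

-86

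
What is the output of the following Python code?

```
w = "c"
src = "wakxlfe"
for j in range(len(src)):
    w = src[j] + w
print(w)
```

j=0: prepend 'w' → 'wc'
j=1: prepend 'a' → 'awc'
j=2: prepend 'k' → 'kawc'
j=3: prepend 'x' → 'xkawc'
j=4: prepend 'l' → 'lxkawc'
j=5: prepend 'f' → 'flxkawc'
j=6: prepend 'e' → 'eflxkawc'

eflxkawc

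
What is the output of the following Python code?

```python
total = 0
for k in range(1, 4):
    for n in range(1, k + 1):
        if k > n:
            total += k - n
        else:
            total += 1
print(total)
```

k=1,n=1: not 1>1, total = 0+1 = 1
k=2,n=1: 2>1, total = 1+1 = 2
k=2,n=2: not 2>2, total = 2+1 = 3
k=3,n=1: 3>1, total = 3+2 = 5
k=3,n=2: 3>2, total = 5+1 = 6
k=3,n=3: not 3>3, total = 6+1 = 7

7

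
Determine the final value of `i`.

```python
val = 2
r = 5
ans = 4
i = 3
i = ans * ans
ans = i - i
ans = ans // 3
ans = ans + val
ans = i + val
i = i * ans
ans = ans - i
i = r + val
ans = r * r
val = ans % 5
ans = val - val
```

7

i = 4*4 = 16
ans = 16-16 = 0
ans = 0//3 = 0
ans = 0+2 = 2
ans = 16+2 = 18
i = 16*18 = 288
ans = 18-288 = -270
i = 5+2 = 7
ans = 5*5 = 25
val = 25%5 = 0
ans = 0-0 = 0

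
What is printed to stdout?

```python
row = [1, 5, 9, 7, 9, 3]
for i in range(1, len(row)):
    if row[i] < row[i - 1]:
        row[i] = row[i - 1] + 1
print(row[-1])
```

i=1: 5>=1, unchanged → [1, 5, 9, 7, 9, 3]
i=2: 9>=5, unchanged → [1, 5, 9, 7, 9, 3]
i=3: 7<9, row[3] = 9+1 = 10 → [1, 5, 9, 10, 9, 3]
i=4: 9<10, row[4] = 10+1 = 11 → [1, 5, 9, 10, 11, 3]
i=5: 3<11, row[5] = 11+1 = 12 → [1, 5, 9, 10, 11, 12]

12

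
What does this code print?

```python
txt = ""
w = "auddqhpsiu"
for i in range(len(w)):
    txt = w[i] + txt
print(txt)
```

i=0: prepend 'a' → 'a'
i=1: prepend 'u' → 'ua'
i=2: prepend 'd' → 'dua'
i=3: prepend 'd' → 'ddua'
i=4: prepend 'q' → 'qddua'
i=5: prepend 'h' → 'hqddua'
i=6: prepend 'p' → 'phqddua'
i=7: prepend 's' → 'sphqddua'
i=8: prepend 'i' → 'isphqddua'
i=9: prepend 'u' → 'uisphqddua'

uisphqddua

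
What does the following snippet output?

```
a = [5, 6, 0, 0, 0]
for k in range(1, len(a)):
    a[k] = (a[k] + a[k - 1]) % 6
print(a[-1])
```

5

k=1: a[1] = (6+5)%6 = 5 → [5, 5, 0, 0, 0]
k=2: a[2] = (0+5)%6 = 5 → [5, 5, 5, 0, 0]
k=3: a[3] = (0+5)%6 = 5 → [5, 5, 5, 5, 0]
k=4: a[4] = (0+5)%6 = 5 → [5, 5, 5, 5, 5]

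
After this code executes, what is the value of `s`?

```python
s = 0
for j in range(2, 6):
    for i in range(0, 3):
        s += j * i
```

j=2,i=0: s = 0+0 = 0
j=2,i=1: s = 0+2 = 2
j=2,i=2: s = 2+4 = 6
j=3,i=0: s = 6+0 = 6
j=3,i=1: s = 6+3 = 9
j=3,i=2: s = 9+6 = 15
j=4,i=0: s = 15+0 = 15
j=4,i=1: s = 15+4 = 19
j=4,i=2: s = 19+8 = 27
j=5,i=0: s = 27+0 = 27
j=5,i=1: s = 27+5 = 32
j=5,i=2: s = 32+10 = 42

42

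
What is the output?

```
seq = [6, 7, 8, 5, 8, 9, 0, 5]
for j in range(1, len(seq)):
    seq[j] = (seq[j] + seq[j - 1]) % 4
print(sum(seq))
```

j=1: seq[1] = (7+6)%4 = 1 → [6, 1, 8, 5, 8, 9, 0, 5]
j=2: seq[2] = (8+1)%4 = 1 → [6, 1, 1, 5, 8, 9, 0, 5]
j=3: seq[3] = (5+1)%4 = 2 → [6, 1, 1, 2, 8, 9, 0, 5]
j=4: seq[4] = (8+2)%4 = 2 → [6, 1, 1, 2, 2, 9, 0, 5]
j=5: seq[5] = (9+2)%4 = 3 → [6, 1, 1, 2, 2, 3, 0, 5]
j=6: seq[6] = (0+3)%4 = 3 → [6, 1, 1, 2, 2, 3, 3, 5]
j=7: seq[7] = (5+3)%4 = 0 → [6, 1, 1, 2, 2, 3, 3, 0]
sum = 18

18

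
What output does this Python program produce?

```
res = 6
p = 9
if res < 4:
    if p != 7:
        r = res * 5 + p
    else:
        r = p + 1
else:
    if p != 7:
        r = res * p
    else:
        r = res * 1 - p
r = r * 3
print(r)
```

res=6, p=9
res < 4 is False; p != 7 is True
→ r = res * p = 54
r = 54*3 = 162

162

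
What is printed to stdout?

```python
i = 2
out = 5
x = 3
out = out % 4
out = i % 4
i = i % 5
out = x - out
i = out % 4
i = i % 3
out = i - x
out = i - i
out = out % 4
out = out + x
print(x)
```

out = 5%4 = 1
out = 2%4 = 2
i = 2%5 = 2
out = 3-2 = 1
i = 1%4 = 1
i = 1%3 = 1
out = 1-3 = -2
out = 1-1 = 0
out = 0%4 = 0
out = 0+3 = 3

3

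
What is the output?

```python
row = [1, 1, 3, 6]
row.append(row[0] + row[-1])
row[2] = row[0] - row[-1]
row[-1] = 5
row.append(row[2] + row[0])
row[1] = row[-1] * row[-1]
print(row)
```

append row[0]+row[-1] = 1+6 = 7 → [1, 1, 3, 6, 7]
row[2] = row[0]-row[-1] = 1-7 = -6 → [1, 1, -6, 6, 7]
row[-1] = 5 → [1, 1, -6, 6, 5]
append row[2]+row[0] = (-6)+1 = -5 → [1, 1, -6, 6, 5, -5]
row[1] = row[-1]*row[-1] = (-5)*(-5) = 25 → [1, 25, -6, 6, 5, -5]

[1, 25, -6, 6, 5, -5]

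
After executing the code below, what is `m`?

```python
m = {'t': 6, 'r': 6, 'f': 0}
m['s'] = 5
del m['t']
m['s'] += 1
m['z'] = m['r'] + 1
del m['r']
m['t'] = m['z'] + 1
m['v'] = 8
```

m['s'] = 5 → {'t': 6, 'r': 6, 'f': 0, 's': 5}
del 't' → {'r': 6, 'f': 0, 's': 5}
m['s'] = 5+1 = 6 → {'r': 6, 'f': 0, 's': 6}
m['z'] = m['r']+1 = 7 → {'r': 6, 'f': 0, 's': 6, 'z': 7}
del 'r' → {'f': 0, 's': 6, 'z': 7}
m['t'] = m['z']+1 = 8 → {'f': 0, 's': 6, 'z': 7, 't': 8}
m['v'] = 8 → {'f': 0, 's': 6, 'z': 7, 't': 8, 'v': 8}

{'f': 0, 's': 6, 'z': 7, 't': 8, 'v': 8}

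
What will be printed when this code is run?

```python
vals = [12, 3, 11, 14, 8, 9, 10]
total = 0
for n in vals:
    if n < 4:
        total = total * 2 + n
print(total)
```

3

n=12: not <4
n=3: <4, total = 0*2+3 = 3
n=11: not <4
n=14: not <4
n=8: not <4
n=9: not <4
n=10: not <4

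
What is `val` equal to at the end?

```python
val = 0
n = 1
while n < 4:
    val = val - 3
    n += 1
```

-9

n=1: val = 0-3 = -3
n=2: val = (-3)-3 = -6
n=3: val = (-6)-3 = -9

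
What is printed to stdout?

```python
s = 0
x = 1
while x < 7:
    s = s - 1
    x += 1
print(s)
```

x=1: s = 0-1 = -1
x=2: s = (-1)-1 = -2
x=3: s = (-2)-1 = -3
x=4: s = (-3)-1 = -4
x=5: s = (-4)-1 = -5
x=6: s = (-5)-1 = -6

-6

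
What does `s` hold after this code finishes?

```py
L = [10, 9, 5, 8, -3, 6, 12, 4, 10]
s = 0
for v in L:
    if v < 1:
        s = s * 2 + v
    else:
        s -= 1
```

v=10: not <1, s = 0-1 = -1
v=9: not <1, s = (-1)-1 = -2
v=5: not <1, s = (-2)-1 = -3
v=8: not <1, s = (-3)-1 = -4
v=-3: <1, s = (-4)*2+(-3) = -11
v=6: not <1, s = (-11)-1 = -12
v=12: not <1, s = (-12)-1 = -13
v=4: not <1, s = (-13)-1 = -14
v=10: not <1, s = (-14)-1 = -15

-15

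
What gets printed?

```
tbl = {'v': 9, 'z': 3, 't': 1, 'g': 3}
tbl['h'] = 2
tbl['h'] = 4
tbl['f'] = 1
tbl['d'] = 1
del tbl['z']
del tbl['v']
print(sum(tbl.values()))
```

tbl['h'] = 2 → {'v': 9, 'z': 3, 't': 1, 'g': 3, 'h': 2}
tbl['h'] = 4 → {'v': 9, 'z': 3, 't': 1, 'g': 3, 'h': 4}
tbl['f'] = 1 → {'v': 9, 'z': 3, 't': 1, 'g': 3, 'h': 4, 'f': 1}
tbl['d'] = 1 → {'v': 9, 'z': 3, 't': 1, 'g': 3, 'h': 4, 'f': 1, 'd': 1}
del 'z' → {'v': 9, 't': 1, 'g': 3, 'h': 4, 'f': 1, 'd': 1}
del 'v' → {'t': 1, 'g': 3, 'h': 4, 'f': 1, 'd': 1}
sum of values = 10

10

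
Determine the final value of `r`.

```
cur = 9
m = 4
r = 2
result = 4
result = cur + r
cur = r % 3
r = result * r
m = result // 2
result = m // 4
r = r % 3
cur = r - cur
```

result = 9+2 = 11
cur = 2%3 = 2
r = 11*2 = 22
m = 11//2 = 5
result = 5//4 = 1
r = 22%3 = 1
cur = 1-2 = -1

1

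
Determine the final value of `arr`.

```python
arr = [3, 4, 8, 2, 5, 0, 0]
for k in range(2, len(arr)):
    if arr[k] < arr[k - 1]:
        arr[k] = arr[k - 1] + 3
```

[3, 4, 8, 11, 14, 17, 20]

k=2: 8>=4, unchanged → [3, 4, 8, 2, 5, 0, 0]
k=3: 2<8, arr[3] = 8+3 = 11 → [3, 4, 8, 11, 5, 0, 0]
k=4: 5<11, arr[4] = 11+3 = 14 → [3, 4, 8, 11, 14, 0, 0]
k=5: 0<14, arr[5] = 14+3 = 17 → [3, 4, 8, 11, 14, 17, 0]
k=6: 0<17, arr[6] = 17+3 = 20 → [3, 4, 8, 11, 14, 17, 20]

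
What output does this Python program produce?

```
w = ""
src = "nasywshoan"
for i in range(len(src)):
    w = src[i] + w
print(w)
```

naohswysan

i=0: prepend 'n' → 'n'
i=1: prepend 'a' → 'an'
i=2: prepend 's' → 'san'
i=3: prepend 'y' → 'ysan'
i=4: prepend 'w' → 'wysan'
i=5: prepend 's' → 'swysan'
i=6: prepend 'h' → 'hswysan'
i=7: prepend 'o' → 'ohswysan'
i=8: prepend 'a' → 'aohswysan'
i=9: prepend 'n' → 'naohswysan'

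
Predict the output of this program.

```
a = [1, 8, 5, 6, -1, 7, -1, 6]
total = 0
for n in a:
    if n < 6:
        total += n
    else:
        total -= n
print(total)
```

-23

n=1: <6, total = 0+1 = 1
n=8: not <6, total = 1-8 = -7
n=5: <6, total = (-7)+5 = -2
n=6: not <6, total = (-2)-6 = -8
n=-1: <6, total = (-8)+(-1) = -9
n=7: not <6, total = (-9)-7 = -16
n=-1: <6, total = (-16)+(-1) = -17
n=6: not <6, total = (-17)-6 = -23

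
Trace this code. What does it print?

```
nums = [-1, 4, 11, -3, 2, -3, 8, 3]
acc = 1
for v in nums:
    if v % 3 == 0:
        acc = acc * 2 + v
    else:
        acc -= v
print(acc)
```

v=-1: not %3==0, acc = 1-(-1) = 2
v=4: not %3==0, acc = 2-4 = -2
v=11: not %3==0, acc = (-2)-11 = -13
v=-3: %3==0, acc = (-13)*2+(-3) = -29
v=2: not %3==0, acc = (-29)-2 = -31
v=-3: %3==0, acc = (-31)*2+(-3) = -65
v=8: not %3==0, acc = (-65)-8 = -73
v=3: %3==0, acc = (-73)*2+3 = -143

-143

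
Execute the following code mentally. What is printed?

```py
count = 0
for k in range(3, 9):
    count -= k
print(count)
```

k=3: count = 0-3 = -3
k=4: count = (-3)-4 = -7
k=5: count = (-7)-5 = -12
k=6: count = (-12)-6 = -18
k=7: count = (-18)-7 = -25
k=8: count = (-25)-8 = -33

-33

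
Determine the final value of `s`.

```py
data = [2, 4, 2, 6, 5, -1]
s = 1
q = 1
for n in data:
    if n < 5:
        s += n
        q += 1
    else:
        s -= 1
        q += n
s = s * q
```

96

n=2: <5, s = 1+2 = 3; q=2
n=4: <5, s = 3+4 = 7; q=3
n=2: <5, s = 7+2 = 9; q=4
n=6: not <5, s = 9-1 = 8; q=10
n=5: not <5, s = 8-1 = 7; q=15
n=-1: <5, s = 7+(-1) = 6; q=16
s*q = 6*16 = 96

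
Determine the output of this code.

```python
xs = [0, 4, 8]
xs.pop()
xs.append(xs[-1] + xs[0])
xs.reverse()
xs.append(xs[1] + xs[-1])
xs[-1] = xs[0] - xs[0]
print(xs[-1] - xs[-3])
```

-4

pop() removes 8 → [0, 4]
append xs[-1]+xs[0] = 4+0 = 4 → [0, 4, 4]
reverse → [4, 4, 0]
append xs[1]+xs[-1] = 4+0 = 4 → [4, 4, 0, 4]
xs[-1] = xs[0]-xs[0] = 4-4 = 0 → [4, 4, 0, 0]
xs[-1]-xs[-3] = 0-4 = -4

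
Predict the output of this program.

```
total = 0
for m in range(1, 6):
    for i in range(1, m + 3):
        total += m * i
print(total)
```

295

m=1,i=1: total = 0+1 = 1
m=1,i=2: total = 1+2 = 3
m=1,i=3: total = 3+3 = 6
m=2,i=1: total = 6+2 = 8
m=2,i=2: total = 8+4 = 12
m=2,i=3: total = 12+6 = 18
m=2,i=4: total = 18+8 = 26
m=3,i=1: total = 26+3 = 29
m=3,i=2: total = 29+6 = 35
m=3,i=3: total = 35+9 = 44
m=3,i=4: total = 44+12 = 56
m=3,i=5: total = 56+15 = 71
m=4,i=1: total = 71+4 = 75
m=4,i=2: total = 75+8 = 83
m=4,i=3: total = 83+12 = 95
m=4,i=4: total = 95+16 = 111
m=4,i=5: total = 111+20 = 131
m=4,i=6: total = 131+24 = 155
m=5,i=1: total = 155+5 = 160
m=5,i=2: total = 160+10 = 170
m=5,i=3: total = 170+15 = 185
m=5,i=4: total = 185+20 = 205
m=5,i=5: total = 205+25 = 230
m=5,i=6: total = 230+30 = 260
m=5,i=7: total = 260+35 = 295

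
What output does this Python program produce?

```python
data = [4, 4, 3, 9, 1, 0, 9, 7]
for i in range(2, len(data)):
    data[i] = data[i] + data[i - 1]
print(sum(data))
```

i=2: data[2] = 3+4 = 7 → [4, 4, 7, 9, 1, 0, 9, 7]
i=3: data[3] = 9+7 = 16 → [4, 4, 7, 16, 1, 0, 9, 7]
i=4: data[4] = 1+16 = 17 → [4, 4, 7, 16, 17, 0, 9, 7]
i=5: data[5] = 0+17 = 17 → [4, 4, 7, 16, 17, 17, 9, 7]
i=6: data[6] = 9+17 = 26 → [4, 4, 7, 16, 17, 17, 26, 7]
i=7: data[7] = 7+26 = 33 → [4, 4, 7, 16, 17, 17, 26, 33]
sum = 124

124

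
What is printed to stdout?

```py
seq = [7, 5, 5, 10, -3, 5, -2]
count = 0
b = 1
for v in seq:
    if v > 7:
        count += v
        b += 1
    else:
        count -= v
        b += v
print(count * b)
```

v=7: not >7, count = 0-7 = -7; b=8
v=5: not >7, count = (-7)-5 = -12; b=13
v=5: not >7, count = (-12)-5 = -17; b=18
v=10: >7, count = (-17)+10 = -7; b=19
v=-3: not >7, count = (-7)-(-3) = -4; b=16
v=5: not >7, count = (-4)-5 = -9; b=21
v=-2: not >7, count = (-9)-(-2) = -7; b=19
count*b = (-7)*19 = -133

-133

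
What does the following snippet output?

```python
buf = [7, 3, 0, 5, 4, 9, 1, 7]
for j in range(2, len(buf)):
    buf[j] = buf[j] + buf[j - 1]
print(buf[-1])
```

29

j=2: buf[2] = 0+3 = 3 → [7, 3, 3, 5, 4, 9, 1, 7]
j=3: buf[3] = 5+3 = 8 → [7, 3, 3, 8, 4, 9, 1, 7]
j=4: buf[4] = 4+8 = 12 → [7, 3, 3, 8, 12, 9, 1, 7]
j=5: buf[5] = 9+12 = 21 → [7, 3, 3, 8, 12, 21, 1, 7]
j=6: buf[6] = 1+21 = 22 → [7, 3, 3, 8, 12, 21, 22, 7]
j=7: buf[7] = 7+22 = 29 → [7, 3, 3, 8, 12, 21, 22, 29]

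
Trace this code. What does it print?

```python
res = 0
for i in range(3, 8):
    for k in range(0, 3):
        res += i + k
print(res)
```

i=3,k=0: res = 0+3 = 3
i=3,k=1: res = 3+4 = 7
i=3,k=2: res = 7+5 = 12
i=4,k=0: res = 12+4 = 16
i=4,k=1: res = 16+5 = 21
i=4,k=2: res = 21+6 = 27
i=5,k=0: res = 27+5 = 32
i=5,k=1: res = 32+6 = 38
i=5,k=2: res = 38+7 = 45
i=6,k=0: res = 45+6 = 51
i=6,k=1: res = 51+7 = 58
i=6,k=2: res = 58+8 = 66
i=7,k=0: res = 66+7 = 73
i=7,k=1: res = 73+8 = 81
i=7,k=2: res = 81+9 = 90

90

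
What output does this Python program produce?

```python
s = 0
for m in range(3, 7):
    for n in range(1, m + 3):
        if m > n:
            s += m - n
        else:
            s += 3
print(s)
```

m=3,n=1: 3>1, s = 0+2 = 2
m=3,n=2: 3>2, s = 2+1 = 3
m=3,n=3: not 3>3, s = 3+3 = 6
m=3,n=4: not 3>4, s = 6+3 = 9
m=3,n=5: not 3>5, s = 9+3 = 12
m=4,n=1: 4>1, s = 12+3 = 15
m=4,n=2: 4>2, s = 15+2 = 17
m=4,n=3: 4>3, s = 17+1 = 18
m=4,n=4: not 4>4, s = 18+3 = 21
m=4,n=5: not 4>5, s = 21+3 = 24
m=4,n=6: not 4>6, s = 24+3 = 27
m=5,n=1: 5>1, s = 27+4 = 31
m=5,n=2: 5>2, s = 31+3 = 34
m=5,n=3: 5>3, s = 34+2 = 36
m=5,n=4: 5>4, s = 36+1 = 37
m=5,n=5: not 5>5, s = 37+3 = 40
m=5,n=6: not 5>6, s = 40+3 = 43
m=5,n=7: not 5>7, s = 43+3 = 46
m=6,n=1: 6>1, s = 46+5 = 51
m=6,n=2: 6>2, s = 51+4 = 55
m=6,n=3: 6>3, s = 55+3 = 58
m=6,n=4: 6>4, s = 58+2 = 60
m=6,n=5: 6>5, s = 60+1 = 61
m=6,n=6: not 6>6, s = 61+3 = 64
m=6,n=7: not 6>7, s = 64+3 = 67
m=6,n=8: not 6>8, s = 67+3 = 70

70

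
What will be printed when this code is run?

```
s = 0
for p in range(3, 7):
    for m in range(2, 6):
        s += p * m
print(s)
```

252

p=3,m=2: s = 0+6 = 6
p=3,m=3: s = 6+9 = 15
p=3,m=4: s = 15+12 = 27
p=3,m=5: s = 27+15 = 42
p=4,m=2: s = 42+8 = 50
p=4,m=3: s = 50+12 = 62
p=4,m=4: s = 62+16 = 78
p=4,m=5: s = 78+20 = 98
p=5,m=2: s = 98+10 = 108
p=5,m=3: s = 108+15 = 123
p=5,m=4: s = 123+20 = 143
p=5,m=5: s = 143+25 = 168
p=6,m=2: s = 168+12 = 180
p=6,m=3: s = 180+18 = 198
p=6,m=4: s = 198+24 = 222
p=6,m=5: s = 222+30 = 252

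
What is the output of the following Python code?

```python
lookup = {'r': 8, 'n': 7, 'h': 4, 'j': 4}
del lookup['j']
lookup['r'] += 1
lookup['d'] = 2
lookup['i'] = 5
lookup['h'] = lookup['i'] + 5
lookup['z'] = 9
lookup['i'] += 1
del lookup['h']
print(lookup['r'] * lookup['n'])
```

del 'j' → {'r': 8, 'n': 7, 'h': 4}
lookup['r'] = 8+1 = 9 → {'r': 9, 'n': 7, 'h': 4}
lookup['d'] = 2 → {'r': 9, 'n': 7, 'h': 4, 'd': 2}
lookup['i'] = 5 → {'r': 9, 'n': 7, 'h': 4, 'd': 2, 'i': 5}
lookup['h'] = lookup['i']+5 = 10 → {'r': 9, 'n': 7, 'h': 10, 'd': 2, 'i': 5}
lookup['z'] = 9 → {'r': 9, 'n': 7, 'h': 10, 'd': 2, 'i': 5, 'z': 9}
lookup['i'] = 5+1 = 6 → {'r': 9, 'n': 7, 'h': 10, 'd': 2, 'i': 6, 'z': 9}
del 'h' → {'r': 9, 'n': 7, 'd': 2, 'i': 6, 'z': 9}
lookup['r']*lookup['n'] = 9*7 = 63

63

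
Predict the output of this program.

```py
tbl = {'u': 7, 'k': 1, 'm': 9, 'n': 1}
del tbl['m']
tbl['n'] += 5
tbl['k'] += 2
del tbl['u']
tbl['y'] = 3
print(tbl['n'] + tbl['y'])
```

9

del 'm' → {'u': 7, 'k': 1, 'n': 1}
tbl['n'] = 1+5 = 6 → {'u': 7, 'k': 1, 'n': 6}
tbl['k'] = 1+2 = 3 → {'u': 7, 'k': 3, 'n': 6}
del 'u' → {'k': 3, 'n': 6}
tbl['y'] = 3 → {'k': 3, 'n': 6, 'y': 3}
tbl['n']+tbl['y'] = 6+3 = 9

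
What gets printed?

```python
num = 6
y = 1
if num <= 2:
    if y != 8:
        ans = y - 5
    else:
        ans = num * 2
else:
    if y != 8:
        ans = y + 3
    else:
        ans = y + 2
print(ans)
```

num=6, y=1
num <= 2 is False; y != 8 is True
→ ans = y + 3 = 4

4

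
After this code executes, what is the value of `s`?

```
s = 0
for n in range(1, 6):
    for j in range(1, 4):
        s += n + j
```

75

n=1,j=1: s = 0+2 = 2
n=1,j=2: s = 2+3 = 5
n=1,j=3: s = 5+4 = 9
n=2,j=1: s = 9+3 = 12
n=2,j=2: s = 12+4 = 16
n=2,j=3: s = 16+5 = 21
n=3,j=1: s = 21+4 = 25
n=3,j=2: s = 25+5 = 30
n=3,j=3: s = 30+6 = 36
n=4,j=1: s = 36+5 = 41
n=4,j=2: s = 41+6 = 47
n=4,j=3: s = 47+7 = 54
n=5,j=1: s = 54+6 = 60
n=5,j=2: s = 60+7 = 67
n=5,j=3: s = 67+8 = 75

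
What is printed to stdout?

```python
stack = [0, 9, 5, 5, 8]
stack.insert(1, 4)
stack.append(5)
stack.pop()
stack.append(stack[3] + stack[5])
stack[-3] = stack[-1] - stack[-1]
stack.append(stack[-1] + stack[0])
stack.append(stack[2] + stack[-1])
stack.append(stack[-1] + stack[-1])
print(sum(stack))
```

insert 4 at 1 → [0, 4, 9, 5, 5, 8]
append 5 → [0, 4, 9, 5, 5, 8, 5]
pop() removes 5 → [0, 4, 9, 5, 5, 8]
append stack[3]+stack[5] = 5+8 = 13 → [0, 4, 9, 5, 5, 8, 13]
stack[-3] = stack[-1]-stack[-1] = 13-13 = 0 → [0, 4, 9, 5, 0, 8, 13]
append stack[-1]+stack[0] = 13+0 = 13 → [0, 4, 9, 5, 0, 8, 13, 13]
append stack[2]+stack[-1] = 9+13 = 22 → [0, 4, 9, 5, 0, 8, 13, 13, 22]
append stack[-1]+stack[-1] = 22+22 = 44 → [0, 4, 9, 5, 0, 8, 13, 13, 22, 44]
sum = 118

118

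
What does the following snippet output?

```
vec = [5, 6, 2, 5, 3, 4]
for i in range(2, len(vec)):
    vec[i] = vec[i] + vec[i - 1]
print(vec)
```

i=2: vec[2] = 2+6 = 8 → [5, 6, 8, 5, 3, 4]
i=3: vec[3] = 5+8 = 13 → [5, 6, 8, 13, 3, 4]
i=4: vec[4] = 3+13 = 16 → [5, 6, 8, 13, 16, 4]
i=5: vec[5] = 4+16 = 20 → [5, 6, 8, 13, 16, 20]

[5, 6, 8, 13, 16, 20]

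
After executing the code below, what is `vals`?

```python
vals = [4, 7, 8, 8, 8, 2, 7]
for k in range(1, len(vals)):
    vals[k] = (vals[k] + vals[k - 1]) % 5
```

[4, 1, 4, 2, 0, 2, 4]

k=1: vals[1] = (7+4)%5 = 1 → [4, 1, 8, 8, 8, 2, 7]
k=2: vals[2] = (8+1)%5 = 4 → [4, 1, 4, 8, 8, 2, 7]
k=3: vals[3] = (8+4)%5 = 2 → [4, 1, 4, 2, 8, 2, 7]
k=4: vals[4] = (8+2)%5 = 0 → [4, 1, 4, 2, 0, 2, 7]
k=5: vals[5] = (2+0)%5 = 2 → [4, 1, 4, 2, 0, 2, 7]
k=6: vals[6] = (7+2)%5 = 4 → [4, 1, 4, 2, 0, 2, 4]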